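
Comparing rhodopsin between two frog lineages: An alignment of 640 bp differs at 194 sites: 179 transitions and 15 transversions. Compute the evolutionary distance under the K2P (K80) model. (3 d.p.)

P = 179/640 ≈ 0.279688 and Q = 15/640 ≈ 0.023438.
Under the Kimura two-parameter model, d = −½ ln(1 − 2P − Q) − ¼ ln(1 − 2Q).
1 − 2P − Q = 0.417186, giving −½ ln(0.417186) = 0.437112.
1 − 2Q = 0.953124, giving −¼ ln(0.953124) = 0.012003.
d = 0.437112 + 0.012003 = 0.449115.

0.449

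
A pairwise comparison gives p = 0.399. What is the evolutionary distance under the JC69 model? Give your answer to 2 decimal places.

d = −(3/4) ln(1 − 4p/3) = −0.75 ln(1 − 0.532) = −0.75 ln(0.468)
  = −0.75 × (-0.759287) = 0.569465 substitutions/site.

0.57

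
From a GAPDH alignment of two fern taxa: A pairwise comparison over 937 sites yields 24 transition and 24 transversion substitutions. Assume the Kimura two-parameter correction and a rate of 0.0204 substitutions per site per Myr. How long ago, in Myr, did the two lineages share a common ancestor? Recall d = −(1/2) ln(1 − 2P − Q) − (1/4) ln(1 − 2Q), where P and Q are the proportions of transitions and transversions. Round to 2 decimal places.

1.30

P = 24/937 ≈ 0.025614 and Q = 24/937 ≈ 0.025614.
Under the Kimura two-parameter model, d = −½ ln(1 − 2P − Q) − ¼ ln(1 − 2Q).
1 − 2P − Q = 0.923158, giving −½ ln(0.923158) = 0.039977.
1 − 2Q = 0.948772, giving −¼ ln(0.948772) = 0.013147.
d = 0.039977 + 0.013147 = 0.053124.
Under a molecular clock d = 2μt, so t = d/(2μ) = 0.053124 / (2 × 0.0204) = 1.30 Myr.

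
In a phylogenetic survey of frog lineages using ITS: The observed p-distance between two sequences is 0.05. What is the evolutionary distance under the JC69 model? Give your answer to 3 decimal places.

0.052

d = −(3/4) ln(1 − 4p/3) = −0.75 ln(1 − 0.066667) = −0.75 ln(0.933333)
  = −0.75 × (-0.068993) = 0.051745 substitutions/site.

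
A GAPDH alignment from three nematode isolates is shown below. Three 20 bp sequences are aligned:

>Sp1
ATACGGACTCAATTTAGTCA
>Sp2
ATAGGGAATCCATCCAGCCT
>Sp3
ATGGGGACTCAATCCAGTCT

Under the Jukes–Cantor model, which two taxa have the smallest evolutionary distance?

Sp1–Sp2: 7/20 differ, p = 0.350, d = 0.471.
Sp1–Sp3: 5/20 differ, p = 0.250, d = 0.304.
Sp2–Sp3: 4/20 differ, p = 0.200, d = 0.233.
The smallest distance is between Sp2 and Sp3.

Sp2 and Sp3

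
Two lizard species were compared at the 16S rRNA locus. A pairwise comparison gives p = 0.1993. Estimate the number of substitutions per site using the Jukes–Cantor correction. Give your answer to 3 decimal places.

d = −(3/4) ln(1 − 4p/3) = −0.75 ln(1 − 0.265733) = −0.75 ln(0.734267)
  = −0.75 × (-0.308883) = 0.231662 substitutions/site.

0.232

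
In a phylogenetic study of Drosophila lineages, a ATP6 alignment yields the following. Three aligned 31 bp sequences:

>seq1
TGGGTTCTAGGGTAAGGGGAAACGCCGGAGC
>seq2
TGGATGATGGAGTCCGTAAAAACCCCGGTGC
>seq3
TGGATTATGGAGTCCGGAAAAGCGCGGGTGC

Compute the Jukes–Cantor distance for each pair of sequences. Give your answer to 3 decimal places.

d(seq1,seq2) = 0.544, d(seq1,seq3) = 0.481, d(seq2,seq3) = 0.182

seq1–seq2: 12/31 sites differ → p ≈ 0.387097, d = −0.75 ln(1 − 0.516129) = 0.544453 ≈ 0.544.
seq1–seq3: 11/31 sites differ → p ≈ 0.354839, d = −0.75 ln(1 − 0.473119) = 0.480585 ≈ 0.481.
seq2–seq3: 5/31 sites differ → p ≈ 0.16129, d = −0.75 ln(1 − 0.215053) = 0.181604 ≈ 0.182.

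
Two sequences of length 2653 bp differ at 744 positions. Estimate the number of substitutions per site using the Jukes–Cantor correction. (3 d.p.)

p = 744/2653 ≈ 0.280437.
d = −(3/4) ln(1 − 4p/3) = −0.75 ln(1 − 0.373916) = −0.75 ln(0.626084)
  = −0.75 × (-0.468271) = 0.351203 substitutions/site.

0.351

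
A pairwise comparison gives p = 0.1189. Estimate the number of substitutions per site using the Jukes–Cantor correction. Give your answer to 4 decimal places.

0.1295

d = −(3/4) ln(1 − 4p/3) = −0.75 ln(1 − 0.158533) = −0.75 ln(0.841467)
  = −0.75 × (-0.172608) = 0.129456 substitutions/site.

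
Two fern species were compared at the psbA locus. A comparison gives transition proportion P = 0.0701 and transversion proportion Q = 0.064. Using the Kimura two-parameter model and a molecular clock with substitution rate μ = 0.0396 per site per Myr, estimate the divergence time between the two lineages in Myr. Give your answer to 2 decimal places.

Under the Kimura two-parameter model, d = −½ ln(1 − 2P − Q) − ¼ ln(1 − 2Q).
1 − 2P − Q = 0.7958, giving −½ ln(0.7958) = 0.114204.
1 − 2Q = 0.872, giving −¼ ln(0.872) = 0.034241.
d = 0.114204 + 0.034241 = 0.148445.
Under a molecular clock d = 2μt, so t = d/(2μ) = 0.148445 / (2 × 0.0396) = 1.87 Myr.

1.87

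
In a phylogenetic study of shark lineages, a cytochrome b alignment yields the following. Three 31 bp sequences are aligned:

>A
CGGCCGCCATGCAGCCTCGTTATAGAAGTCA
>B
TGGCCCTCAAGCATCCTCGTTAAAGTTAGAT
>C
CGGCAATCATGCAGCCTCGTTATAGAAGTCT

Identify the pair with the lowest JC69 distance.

A and C

A–B: 12/31 differ, p = 0.387, d = 0.544.
A–C: 4/31 differ, p = 0.129, d = 0.142.
B–C: 11/31 differ, p = 0.355, d = 0.481.
The smallest distance is between A and C.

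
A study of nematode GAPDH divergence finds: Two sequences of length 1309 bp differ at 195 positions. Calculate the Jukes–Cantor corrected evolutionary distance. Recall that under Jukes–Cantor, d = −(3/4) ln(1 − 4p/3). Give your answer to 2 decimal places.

p = 195/1309 ≈ 0.148969.
d = −(3/4) ln(1 − 4p/3) = −0.75 ln(1 − 0.198625) = −0.75 ln(0.801375)
  = −0.75 × (-0.221426) = 0.166070 substitutions/site.

0.17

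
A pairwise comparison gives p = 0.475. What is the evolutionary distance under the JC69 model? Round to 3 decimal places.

0.752

d = −(3/4) ln(1 − 4p/3) = −0.75 ln(1 − 0.633333) = −0.75 ln(0.366667)
  = −0.75 × (-1.003301) = 0.752476 substitutions/site.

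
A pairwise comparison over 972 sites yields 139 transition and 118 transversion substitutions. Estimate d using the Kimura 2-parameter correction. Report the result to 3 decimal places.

P = 139/972 ≈ 0.143004 and Q = 118/972 ≈ 0.121399.
Under the Kimura two-parameter model, d = −½ ln(1 − 2P − Q) − ¼ ln(1 − 2Q).
1 − 2P − Q = 0.592593, giving −½ ln(0.592593) = 0.261624.
1 − 2Q = 0.757202, giving −¼ ln(0.757202) = 0.069531.
d = 0.261624 + 0.069531 = 0.331155.

0.331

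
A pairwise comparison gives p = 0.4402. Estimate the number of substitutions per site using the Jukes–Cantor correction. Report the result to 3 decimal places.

d = −(3/4) ln(1 − 4p/3) = −0.75 ln(1 − 0.586933) = −0.75 ln(0.413067)
  = −0.75 × (-0.884145) = 0.663109 substitutions/site.

0.663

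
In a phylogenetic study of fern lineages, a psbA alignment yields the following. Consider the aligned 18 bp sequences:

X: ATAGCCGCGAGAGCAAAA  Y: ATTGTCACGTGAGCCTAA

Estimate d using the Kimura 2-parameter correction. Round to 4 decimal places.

Of 18 sites, 2 differences are transitions and 4 are transversions, so P = 2/18 ≈ 0.111111 and Q = 4/18 ≈ 0.222222.
Under the Kimura two-parameter model, d = −½ ln(1 − 2P − Q) − ¼ ln(1 − 2Q).
1 − 2P − Q = 0.555556, giving −½ ln(0.555556) = 0.293893.
1 − 2Q = 0.555556, giving −¼ ln(0.555556) = 0.146946.
d = 0.293893 + 0.146946 = 0.440839.

0.4408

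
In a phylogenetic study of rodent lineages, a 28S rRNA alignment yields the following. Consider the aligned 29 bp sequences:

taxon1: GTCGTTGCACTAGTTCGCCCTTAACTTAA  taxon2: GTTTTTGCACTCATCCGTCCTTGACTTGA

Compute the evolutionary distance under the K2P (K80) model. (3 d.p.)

Of 29 sites, 6 differences are transitions and 2 are transversions, so P = 6/29 ≈ 0.206897 and Q = 2/29 ≈ 0.068966.
Under the Kimura two-parameter model, d = −½ ln(1 − 2P − Q) − ¼ ln(1 − 2Q).
1 − 2P − Q = 0.51724, giving −½ ln(0.51724) = 0.329624.
1 − 2Q = 0.862068, giving −¼ ln(0.862068) = 0.037105.
d = 0.329624 + 0.037105 = 0.366729.

0.367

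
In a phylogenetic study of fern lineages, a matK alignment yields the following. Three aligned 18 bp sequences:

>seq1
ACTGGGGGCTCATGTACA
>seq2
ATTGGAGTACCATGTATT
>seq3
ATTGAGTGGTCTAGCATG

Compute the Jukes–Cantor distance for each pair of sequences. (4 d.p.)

d(seq1,seq2) = 0.5482, d(seq1,seq3) = 0.8240, d(seq2,seq3) = 1.0124

seq1–seq2: 7/18 sites differ → p ≈ 0.388889, d = −0.75 ln(1 − 0.518519) = 0.548166 ≈ 0.5482.
seq1–seq3: 9/18 sites differ → p = 0.5, d = −0.75 ln(1 − 0.666667) = 0.823960 ≈ 0.8240.
seq2–seq3: 10/18 sites differ → p ≈ 0.555556, d = −0.75 ln(1 − 0.740741) = 1.012446 ≈ 1.0124.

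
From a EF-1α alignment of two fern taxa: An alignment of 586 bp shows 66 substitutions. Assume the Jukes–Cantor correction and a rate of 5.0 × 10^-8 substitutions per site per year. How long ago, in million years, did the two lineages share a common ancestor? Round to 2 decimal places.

p = 66/586 ≈ 0.112628.
d = −(3/4) ln(1 − 4p/3) = −0.75 ln(1 − 0.150171) = −0.75 ln(0.849829)
  = −0.75 × (-0.162720) = 0.122040 substitutions/site.
Under a molecular clock d = 2μt, so t = d/(2μ) = 0.122040 / (2 × 5.0 × 10^-8) = 1.22 million years.

1.22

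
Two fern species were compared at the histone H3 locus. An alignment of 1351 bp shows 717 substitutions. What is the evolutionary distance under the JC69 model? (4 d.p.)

p = 717/1351 ≈ 0.530718.
d = −(3/4) ln(1 − 4p/3) = −0.75 ln(1 − 0.707624) = −0.75 ln(0.292376)
  = −0.75 × (-1.229715) = 0.922286 substitutions/site.

0.9223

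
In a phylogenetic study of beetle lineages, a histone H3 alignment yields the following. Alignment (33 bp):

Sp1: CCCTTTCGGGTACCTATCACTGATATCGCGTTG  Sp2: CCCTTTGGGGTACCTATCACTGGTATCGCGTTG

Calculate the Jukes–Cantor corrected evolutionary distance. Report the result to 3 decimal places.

0.063

The sequences differ at 2 of 33 sites (7, 23), so p = 2/33 ≈ 0.060606.
d = −(3/4) ln(1 − 4p/3) = −0.75 ln(1 − 0.080808) = −0.75 ln(0.919192)
  = −0.75 × (-0.084260) = 0.063195 substitutions/site.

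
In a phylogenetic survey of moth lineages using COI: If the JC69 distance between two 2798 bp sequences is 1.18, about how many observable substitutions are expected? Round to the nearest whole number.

Invert JC69: p = (3/4)(1 − e^(−4d/3)) = 0.75 × (1 − e^(-1.573333)) = 0.75 × (1 − 0.207353) = 0.594485.
Expected differing sites = pL ≈ 0.594485 × 2798 = 1663.36903 ≈ 1663.

1663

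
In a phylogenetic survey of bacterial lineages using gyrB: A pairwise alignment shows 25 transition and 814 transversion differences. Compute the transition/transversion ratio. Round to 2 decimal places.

0.03

R = 25/814 = 0.030712… ≈ 0.03 (to 2 d.p.).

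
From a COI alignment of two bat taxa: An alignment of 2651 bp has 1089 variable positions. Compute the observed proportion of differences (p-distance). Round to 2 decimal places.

0.41

p = 1089/2651 = 0.410788… ≈ 0.41 (to 2 d.p.).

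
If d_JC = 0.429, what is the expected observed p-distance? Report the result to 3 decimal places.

p = (3/4)(1 − e^(−4d/3)) = 0.75 × (1 − e^(-0.572)) = 0.75 × (1 − 0.564396) = 0.326703.

0.327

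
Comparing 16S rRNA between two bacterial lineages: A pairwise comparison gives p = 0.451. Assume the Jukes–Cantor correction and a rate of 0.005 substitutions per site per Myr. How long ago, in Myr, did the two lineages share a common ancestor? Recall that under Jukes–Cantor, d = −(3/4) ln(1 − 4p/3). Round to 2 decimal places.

d = −(3/4) ln(1 − 4p/3) = −0.75 ln(1 − 0.601333) = −0.75 ln(0.398667)
  = −0.75 × (-0.919629) = 0.689722 substitutions/site.
Under a molecular clock d = 2μt, so t = d/(2μ) = 0.689722 / (2 × 0.005) = 68.97 Myr.

68.97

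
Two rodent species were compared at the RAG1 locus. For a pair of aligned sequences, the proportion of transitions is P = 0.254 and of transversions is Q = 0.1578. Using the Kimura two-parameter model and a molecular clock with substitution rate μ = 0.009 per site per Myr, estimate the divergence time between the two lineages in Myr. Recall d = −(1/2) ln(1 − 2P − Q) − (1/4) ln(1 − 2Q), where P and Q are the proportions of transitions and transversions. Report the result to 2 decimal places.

Under the Kimura two-parameter model, d = −½ ln(1 − 2P − Q) − ¼ ln(1 − 2Q).
1 − 2P − Q = 0.3342, giving −½ ln(0.3342) = 0.548008.
1 − 2Q = 0.6844, giving −¼ ln(0.6844) = 0.094803.
d = 0.548008 + 0.094803 = 0.642811.
Under a molecular clock d = 2μt, so t = d/(2μ) = 0.642811 / (2 × 0.009) = 35.71 Myr.

35.71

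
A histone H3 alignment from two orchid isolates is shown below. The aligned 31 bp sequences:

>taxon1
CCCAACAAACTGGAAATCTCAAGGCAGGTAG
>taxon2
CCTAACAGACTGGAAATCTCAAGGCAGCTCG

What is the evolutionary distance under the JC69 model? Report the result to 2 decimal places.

The sequences differ at 4 of 31 sites (3, 8, 28, 30), so p = 4/31 ≈ 0.129032.
d = −(3/4) ln(1 − 4p/3) = −0.75 ln(1 − 0.172043) = −0.75 ln(0.827957)
  = −0.75 × (-0.188794) = 0.141596 substitutions/site.

0.14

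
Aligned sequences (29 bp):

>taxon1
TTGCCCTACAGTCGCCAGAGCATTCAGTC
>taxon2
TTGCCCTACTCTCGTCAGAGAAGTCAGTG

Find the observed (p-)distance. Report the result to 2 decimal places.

0.21

The sequences differ at 6 of 29 positions (sites 10, 11, 15, 21, 23, 29).
p = 6/29 = 0.206896… ≈ 0.21 (to 2 d.p.).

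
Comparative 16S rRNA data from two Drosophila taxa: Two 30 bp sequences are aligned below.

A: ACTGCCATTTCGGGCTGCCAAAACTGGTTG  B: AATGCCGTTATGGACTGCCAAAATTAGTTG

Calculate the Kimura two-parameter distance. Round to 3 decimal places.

Of 30 sites, 5 differences are transitions and 2 are transversions, so P = 5/30 ≈ 0.166667 and Q = 2/30 ≈ 0.066667.
Under the Kimura two-parameter model, d = −½ ln(1 − 2P − Q) − ¼ ln(1 − 2Q).
1 − 2P − Q = 0.599999, giving −½ ln(0.599999) = 0.255414.
1 − 2Q = 0.866666, giving −¼ ln(0.866666) = 0.035775.
d = 0.255414 + 0.035775 = 0.291189.

0.291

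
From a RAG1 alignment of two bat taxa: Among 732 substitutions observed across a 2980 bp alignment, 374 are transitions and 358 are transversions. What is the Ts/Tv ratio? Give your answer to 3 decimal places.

1.045

R = 374/358 = 1.044692… ≈ 1.045 (to 3 d.p.).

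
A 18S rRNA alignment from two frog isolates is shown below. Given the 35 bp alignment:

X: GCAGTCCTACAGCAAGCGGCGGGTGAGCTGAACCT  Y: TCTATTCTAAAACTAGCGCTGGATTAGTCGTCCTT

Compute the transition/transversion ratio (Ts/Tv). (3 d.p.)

Transitions are A↔G and C↔T; transversions are all other mismatches.
Transitions: 8. Transversions: 8.
R = 8/8 = 1.000.

1.000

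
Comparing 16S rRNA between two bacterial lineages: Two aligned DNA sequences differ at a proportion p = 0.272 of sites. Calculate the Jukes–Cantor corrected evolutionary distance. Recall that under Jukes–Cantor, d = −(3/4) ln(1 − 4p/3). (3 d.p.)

d = −(3/4) ln(1 − 4p/3) = −0.75 ln(1 − 0.362667) = −0.75 ln(0.637333)
  = −0.75 × (-0.450463) = 0.337847 substitutions/site.

0.338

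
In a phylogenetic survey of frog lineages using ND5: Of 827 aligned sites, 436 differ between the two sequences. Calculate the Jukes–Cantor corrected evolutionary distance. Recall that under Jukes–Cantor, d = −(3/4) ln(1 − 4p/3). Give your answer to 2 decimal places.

0.91

p = 436/827 ≈ 0.527207.
d = −(3/4) ln(1 − 4p/3) = −0.75 ln(1 − 0.702943) = −0.75 ln(0.297057)
  = −0.75 × (-1.213831) = 0.910373 substitutions/site.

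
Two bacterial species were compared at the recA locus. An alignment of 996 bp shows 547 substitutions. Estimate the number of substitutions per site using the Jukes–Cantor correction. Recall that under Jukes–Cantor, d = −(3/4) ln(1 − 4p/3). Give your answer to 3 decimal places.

p = 547/996 ≈ 0.549197.
d = −(3/4) ln(1 − 4p/3) = −0.75 ln(1 − 0.732263) = −0.75 ln(0.267737)
  = −0.75 × (-1.317750) = 0.988313 substitutions/site.

0.988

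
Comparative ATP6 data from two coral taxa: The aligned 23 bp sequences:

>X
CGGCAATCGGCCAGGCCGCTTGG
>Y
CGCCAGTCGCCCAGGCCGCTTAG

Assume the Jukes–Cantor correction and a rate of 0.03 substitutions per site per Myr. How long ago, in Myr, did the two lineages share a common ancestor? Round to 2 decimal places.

The sequences differ at 4 of 23 sites (3, 6, 10, 22), so p = 4/23 ≈ 0.173913.
d = −(3/4) ln(1 − 4p/3) = −0.75 ln(1 − 0.231884) = −0.75 ln(0.768116)
  = −0.75 × (-0.263815) = 0.197861 substitutions/site.
Under a molecular clock d = 2μt, so t = d/(2μ) = 0.197861 / (2 × 0.03) = 3.30 Myr.

3.30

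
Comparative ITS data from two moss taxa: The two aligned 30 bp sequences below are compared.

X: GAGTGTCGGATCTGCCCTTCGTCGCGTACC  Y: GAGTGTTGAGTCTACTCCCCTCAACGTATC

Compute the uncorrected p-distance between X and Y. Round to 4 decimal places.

The sequences differ at 12 of 30 positions.
p = 12/30 = 0.4000.

0.4000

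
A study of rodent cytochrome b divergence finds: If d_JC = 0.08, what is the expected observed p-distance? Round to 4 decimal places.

0.0759

p = (3/4)(1 − e^(−4d/3)) = 0.75 × (1 − e^(-0.106667)) = 0.75 × (1 − 0.898825) = 0.075881.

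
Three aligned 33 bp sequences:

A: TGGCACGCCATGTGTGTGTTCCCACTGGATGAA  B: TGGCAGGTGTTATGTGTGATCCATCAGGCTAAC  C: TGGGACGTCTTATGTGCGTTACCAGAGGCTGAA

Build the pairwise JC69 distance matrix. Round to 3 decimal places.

d(A,B) = 0.497, d(A,C) = 0.339, d(B,C) = 0.441

A–B: 12/33 sites differ → p ≈ 0.363636, d = −0.75 ln(1 − 0.484848) = 0.497470 ≈ 0.497.
A–C: 9/33 sites differ → p ≈ 0.272727, d = −0.75 ln(1 − 0.363636) = 0.338988 ≈ 0.339.
B–C: 11/33 sites differ → p ≈ 0.333333, d = −0.75 ln(1 − 0.444444) = 0.440839 ≈ 0.441.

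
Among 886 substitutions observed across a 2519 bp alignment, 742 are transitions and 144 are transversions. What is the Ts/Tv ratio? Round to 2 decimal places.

R = 742/144 = 5.152777… ≈ 5.15 (to 2 d.p.).

5.15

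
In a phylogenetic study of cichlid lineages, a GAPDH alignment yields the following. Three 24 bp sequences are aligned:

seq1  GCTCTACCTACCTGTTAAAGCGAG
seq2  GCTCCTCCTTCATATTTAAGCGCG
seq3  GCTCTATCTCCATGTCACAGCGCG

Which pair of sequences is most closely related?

seq1–seq2: 7/24 differ, p = 0.292, d = 0.369.
seq1–seq3: 6/24 differ, p = 0.250, d = 0.304.
seq2–seq3: 8/24 differ, p = 0.333, d = 0.441.
The smallest distance is between seq1 and seq3.

seq1 and seq3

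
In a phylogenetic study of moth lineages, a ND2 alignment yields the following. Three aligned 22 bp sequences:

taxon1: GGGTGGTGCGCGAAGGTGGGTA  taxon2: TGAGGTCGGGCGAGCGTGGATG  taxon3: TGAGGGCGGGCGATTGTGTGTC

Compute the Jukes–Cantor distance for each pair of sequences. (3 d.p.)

d(taxon1,taxon2) = 0.699, d(taxon1,taxon3) = 0.591, d(taxon2,taxon3) = 0.339

taxon1–taxon2: 10/22 sites differ → p ≈ 0.454545, d = −0.75 ln(1 − 0.60606) = 0.698667 ≈ 0.699.
taxon1–taxon3: 9/22 sites differ → p ≈ 0.409091, d = −0.75 ln(1 − 0.545455) = 0.591344 ≈ 0.591.
taxon2–taxon3: 6/22 sites differ → p ≈ 0.272727, d = −0.75 ln(1 − 0.363636) = 0.338988 ≈ 0.339.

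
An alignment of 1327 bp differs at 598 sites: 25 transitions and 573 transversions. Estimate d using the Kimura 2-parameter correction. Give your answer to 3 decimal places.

P = 25/1327 ≈ 0.018839 and Q = 573/1327 ≈ 0.431801.
Under the Kimura two-parameter model, d = −½ ln(1 − 2P − Q) − ¼ ln(1 − 2Q).
1 − 2P − Q = 0.530521, giving −½ ln(0.530521) = 0.316948.
1 − 2Q = 0.136398, giving −¼ ln(0.136398) = 0.498045.
d = 0.316948 + 0.498045 = 0.814993.

0.815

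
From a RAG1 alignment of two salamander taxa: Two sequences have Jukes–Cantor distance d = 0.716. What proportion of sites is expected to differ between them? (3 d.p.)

0.461

p = (3/4)(1 − e^(−4d/3)) = 0.75 × (1 − e^(-0.954667)) = 0.75 × (1 − 0.384940) = 0.461295.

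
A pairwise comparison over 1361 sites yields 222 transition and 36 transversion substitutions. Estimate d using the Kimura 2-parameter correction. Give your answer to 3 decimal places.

0.231

P = 222/1361 ≈ 0.163115 and Q = 36/1361 ≈ 0.026451.
Under the Kimura two-parameter model, d = −½ ln(1 − 2P − Q) − ¼ ln(1 − 2Q).
1 − 2P − Q = 0.647319, giving −½ ln(0.647319) = 0.217458.
1 − 2Q = 0.947098, giving −¼ ln(0.947098) = 0.013588.
d = 0.217458 + 0.013588 = 0.231046.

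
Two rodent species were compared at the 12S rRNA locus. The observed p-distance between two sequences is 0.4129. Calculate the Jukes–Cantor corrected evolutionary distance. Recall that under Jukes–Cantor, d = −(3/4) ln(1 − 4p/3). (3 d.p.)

0.600

d = −(3/4) ln(1 − 4p/3) = −0.75 ln(1 − 0.550533) = −0.75 ln(0.449467)
  = −0.75 × (-0.799693) = 0.599770 substitutions/site.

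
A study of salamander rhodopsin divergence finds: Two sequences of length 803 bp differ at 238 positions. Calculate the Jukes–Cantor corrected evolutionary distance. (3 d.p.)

p = 238/803 ≈ 0.296389.
d = −(3/4) ln(1 − 4p/3) = −0.75 ln(1 − 0.395185) = −0.75 ln(0.604815)
  = −0.75 × (-0.502833) = 0.377125 substitutions/site.

0.377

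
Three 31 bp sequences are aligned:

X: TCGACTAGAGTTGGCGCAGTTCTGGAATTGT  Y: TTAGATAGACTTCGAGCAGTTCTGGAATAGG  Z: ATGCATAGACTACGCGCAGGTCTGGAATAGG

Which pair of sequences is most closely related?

X–Y: 9/31 differ, p = 0.290, d = 0.367.
X–Z: 10/31 differ, p = 0.323, d = 0.422.
Y–Z: 6/31 differ, p = 0.194, d = 0.224.
The smallest distance is between Y and Z.

Y and Z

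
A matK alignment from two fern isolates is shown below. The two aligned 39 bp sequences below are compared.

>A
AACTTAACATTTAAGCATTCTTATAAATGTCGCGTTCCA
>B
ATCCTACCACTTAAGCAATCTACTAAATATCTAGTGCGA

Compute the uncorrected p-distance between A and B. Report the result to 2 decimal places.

0.31

The sequences differ at 12 of 39 positions.
p = 12/39 = 0.307692… ≈ 0.31 (to 2 d.p.).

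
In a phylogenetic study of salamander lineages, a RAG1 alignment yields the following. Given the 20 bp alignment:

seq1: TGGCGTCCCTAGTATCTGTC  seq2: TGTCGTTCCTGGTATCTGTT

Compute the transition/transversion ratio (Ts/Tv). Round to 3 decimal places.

3.000

Transitions are A↔G and C↔T; transversions are all other mismatches.
Transitions: 3. Transversions: 1.
R = 3/1 = 3.000.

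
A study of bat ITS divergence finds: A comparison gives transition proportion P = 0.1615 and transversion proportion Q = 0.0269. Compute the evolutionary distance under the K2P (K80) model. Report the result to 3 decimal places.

0.229

Under the Kimura two-parameter model, d = −½ ln(1 − 2P − Q) − ¼ ln(1 − 2Q).
1 − 2P − Q = 0.6501, giving −½ ln(0.6501) = 0.215315.
1 − 2Q = 0.9462, giving −¼ ln(0.9462) = 0.013825.
d = 0.215315 + 0.013825 = 0.229140.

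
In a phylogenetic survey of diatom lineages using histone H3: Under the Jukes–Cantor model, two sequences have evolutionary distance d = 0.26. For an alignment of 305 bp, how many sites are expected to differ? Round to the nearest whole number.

67

Invert JC69: p = (3/4)(1 − e^(−4d/3)) = 0.75 × (1 − e^(-0.346667)) = 0.75 × (1 − 0.707041) = 0.219719.
Expected differing sites = pL ≈ 0.219719 × 305 = 67.014295 ≈ 67.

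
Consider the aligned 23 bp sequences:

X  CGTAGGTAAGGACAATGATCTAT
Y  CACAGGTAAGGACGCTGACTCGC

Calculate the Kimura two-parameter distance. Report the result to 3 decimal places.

0.695

Of 23 sites, 8 differences are transitions and 1 are transversions, so P = 8/23 ≈ 0.347826 and Q = 1/23 ≈ 0.043478.
Under the Kimura two-parameter model, d = −½ ln(1 − 2P − Q) − ¼ ln(1 − 2Q).
1 − 2P − Q = 0.26087, giving −½ ln(0.26087) = 0.671867.
1 − 2Q = 0.913044, giving −¼ ln(0.913044) = 0.022743.
d = 0.671867 + 0.022743 = 0.694610.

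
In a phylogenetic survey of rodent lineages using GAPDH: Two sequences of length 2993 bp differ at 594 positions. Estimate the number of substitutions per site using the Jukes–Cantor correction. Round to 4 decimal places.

0.2305

p = 594/2993 ≈ 0.198463.
d = −(3/4) ln(1 − 4p/3) = −0.75 ln(1 − 0.264617) = −0.75 ln(0.735383)
  = −0.75 × (-0.307364) = 0.230523 substitutions/site.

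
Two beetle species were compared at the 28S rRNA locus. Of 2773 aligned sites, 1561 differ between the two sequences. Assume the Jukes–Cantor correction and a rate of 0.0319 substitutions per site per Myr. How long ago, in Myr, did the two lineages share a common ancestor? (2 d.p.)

p = 1561/2773 ≈ 0.562928.
d = −(3/4) ln(1 − 4p/3) = −0.75 ln(1 − 0.750571) = −0.75 ln(0.249429)
  = −0.75 × (-1.388581) = 1.041436 substitutions/site.
Under a molecular clock d = 2μt, so t = d/(2μ) = 1.041436 / (2 × 0.0319) = 16.32 Myr.

16.32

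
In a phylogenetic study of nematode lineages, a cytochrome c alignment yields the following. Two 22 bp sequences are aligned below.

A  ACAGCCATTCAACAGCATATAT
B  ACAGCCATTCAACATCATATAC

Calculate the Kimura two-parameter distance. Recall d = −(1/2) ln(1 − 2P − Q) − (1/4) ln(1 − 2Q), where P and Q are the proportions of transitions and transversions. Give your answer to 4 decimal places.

Of 22 sites, 1 differences are transitions and 1 are transversions, so P = 1/22 ≈ 0.045455 and Q = 1/22 ≈ 0.045455.
Under the Kimura two-parameter model, d = −½ ln(1 − 2P − Q) − ¼ ln(1 − 2Q).
1 − 2P − Q = 0.863635, giving −½ ln(0.863635) = 0.073303.
1 − 2Q = 0.90909, giving −¼ ln(0.90909) = 0.023828.
d = 0.073303 + 0.023828 = 0.097131.

0.0971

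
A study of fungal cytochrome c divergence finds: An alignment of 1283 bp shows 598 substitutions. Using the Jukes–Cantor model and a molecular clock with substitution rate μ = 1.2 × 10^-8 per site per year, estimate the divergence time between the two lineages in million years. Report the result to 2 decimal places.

p = 598/1283 ≈ 0.466095.
d = −(3/4) ln(1 − 4p/3) = −0.75 ln(1 − 0.62146) = −0.75 ln(0.37854)
  = −0.75 × (-0.971434) = 0.728576 substitutions/site.
Under a molecular clock d = 2μt, so t = d/(2μ) = 0.728576 / (2 × 1.2 × 10^-8) = 30.36 million years.

30.36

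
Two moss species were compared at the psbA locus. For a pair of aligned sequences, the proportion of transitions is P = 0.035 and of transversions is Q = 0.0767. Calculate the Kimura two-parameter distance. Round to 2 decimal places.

0.12

Under the Kimura two-parameter model, d = −½ ln(1 − 2P − Q) − ¼ ln(1 − 2Q).
1 − 2P − Q = 0.8533, giving −½ ln(0.8533) = 0.079322.
1 − 2Q = 0.8466, giving −¼ ln(0.8466) = 0.041632.
d = 0.079322 + 0.041632 = 0.120954.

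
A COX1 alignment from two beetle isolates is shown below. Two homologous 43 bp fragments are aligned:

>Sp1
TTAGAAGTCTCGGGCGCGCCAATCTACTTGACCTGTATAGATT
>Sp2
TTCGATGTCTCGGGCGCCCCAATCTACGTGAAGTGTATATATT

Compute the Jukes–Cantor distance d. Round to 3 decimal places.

0.184

The sequences differ at 7 of 43 sites (3, 6, 18, 28, 32, 33, 40), so p = 7/43 ≈ 0.162791.
d = −(3/4) ln(1 − 4p/3) = −0.75 ln(1 − 0.217055) = −0.75 ln(0.782945)
  = −0.75 × (-0.244693) = 0.183520 substitutions/site.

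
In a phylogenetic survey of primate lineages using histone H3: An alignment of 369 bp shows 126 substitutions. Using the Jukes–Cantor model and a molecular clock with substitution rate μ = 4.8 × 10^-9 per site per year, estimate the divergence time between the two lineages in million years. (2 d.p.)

p = 126/369 ≈ 0.341463.
d = −(3/4) ln(1 − 4p/3) = −0.75 ln(1 − 0.455284) = −0.75 ln(0.544716)
  = −0.75 × (-0.607491) = 0.455618 substitutions/site.
Under a molecular clock d = 2μt, so t = d/(2μ) = 0.455618 / (2 × 4.8 × 10^-9) = 47.46 million years.

47.46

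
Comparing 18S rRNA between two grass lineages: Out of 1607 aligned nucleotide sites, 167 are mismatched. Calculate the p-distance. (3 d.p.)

p = 167/1607 = 0.103920… ≈ 0.104 (to 3 d.p.).

0.104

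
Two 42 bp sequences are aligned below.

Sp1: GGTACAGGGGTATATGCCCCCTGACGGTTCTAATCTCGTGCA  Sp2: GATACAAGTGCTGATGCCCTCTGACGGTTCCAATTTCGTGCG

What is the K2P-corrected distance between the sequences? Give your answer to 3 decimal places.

Of 42 sites, 7 differences are transitions and 3 are transversions, so P = 7/42 ≈ 0.166667 and Q = 3/42 ≈ 0.071429.
Under the Kimura two-parameter model, d = −½ ln(1 − 2P − Q) − ¼ ln(1 − 2Q).
1 − 2P − Q = 0.595237, giving −½ ln(0.595237) = 0.259398.
1 − 2Q = 0.857142, giving −¼ ln(0.857142) = 0.038538.
d = 0.259398 + 0.038538 = 0.297936.

0.298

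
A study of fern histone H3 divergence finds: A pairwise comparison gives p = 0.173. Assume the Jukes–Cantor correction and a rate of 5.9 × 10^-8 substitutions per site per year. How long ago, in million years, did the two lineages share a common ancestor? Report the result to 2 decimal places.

1.67

d = −(3/4) ln(1 − 4p/3) = −0.75 ln(1 − 0.230667) = −0.75 ln(0.769333)
  = −0.75 × (-0.262231) = 0.196673 substitutions/site.
Under a molecular clock d = 2μt, so t = d/(2μ) = 0.196673 / (2 × 5.9 × 10^-8) = 1.67 million years.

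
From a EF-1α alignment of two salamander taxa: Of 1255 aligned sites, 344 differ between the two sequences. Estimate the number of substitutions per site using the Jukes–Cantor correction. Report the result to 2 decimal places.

p = 344/1255 ≈ 0.274104.
d = −(3/4) ln(1 − 4p/3) = −0.75 ln(1 − 0.365472) = −0.75 ln(0.634528)
  = −0.75 × (-0.454874) = 0.341156 substitutions/site.

0.34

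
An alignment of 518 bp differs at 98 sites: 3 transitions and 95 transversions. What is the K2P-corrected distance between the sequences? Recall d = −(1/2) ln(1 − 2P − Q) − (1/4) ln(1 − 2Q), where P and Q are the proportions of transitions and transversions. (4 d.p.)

P = 3/518 ≈ 0.005792 and Q = 95/518 ≈ 0.183398.
Under the Kimura two-parameter model, d = −½ ln(1 − 2P − Q) − ¼ ln(1 − 2Q).
1 − 2P − Q = 0.805018, giving −½ ln(0.805018) = 0.108445.
1 − 2Q = 0.633204, giving −¼ ln(0.633204) = 0.114241.
d = 0.108445 + 0.114241 = 0.222686.

0.2227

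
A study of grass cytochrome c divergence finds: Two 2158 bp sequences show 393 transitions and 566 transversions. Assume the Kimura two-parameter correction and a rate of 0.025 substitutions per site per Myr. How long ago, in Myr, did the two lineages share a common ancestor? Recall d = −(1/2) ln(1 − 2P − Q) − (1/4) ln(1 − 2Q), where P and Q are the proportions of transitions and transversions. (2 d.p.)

13.57

P = 393/2158 ≈ 0.182113 and Q = 566/2158 ≈ 0.26228.
Under the Kimura two-parameter model, d = −½ ln(1 − 2P − Q) − ¼ ln(1 − 2Q).
1 − 2P − Q = 0.373494, giving −½ ln(0.373494) = 0.492427.
1 − 2Q = 0.47544, giving −¼ ln(0.47544) = 0.185879.
d = 0.492427 + 0.185879 = 0.678306.
Under a molecular clock d = 2μt, so t = d/(2μ) = 0.678306 / (2 × 0.025) = 13.57 Myr.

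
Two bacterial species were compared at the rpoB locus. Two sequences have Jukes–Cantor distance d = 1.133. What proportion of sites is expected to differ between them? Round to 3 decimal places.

p = (3/4)(1 − e^(−4d/3)) = 0.75 × (1 − e^(-1.510667)) = 0.75 × (1 − 0.220763) = 0.584428.

0.584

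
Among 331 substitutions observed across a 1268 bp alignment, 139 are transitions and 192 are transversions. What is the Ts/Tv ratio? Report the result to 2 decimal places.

0.72

R = 139/192 = 0.723958… ≈ 0.72 (to 2 d.p.).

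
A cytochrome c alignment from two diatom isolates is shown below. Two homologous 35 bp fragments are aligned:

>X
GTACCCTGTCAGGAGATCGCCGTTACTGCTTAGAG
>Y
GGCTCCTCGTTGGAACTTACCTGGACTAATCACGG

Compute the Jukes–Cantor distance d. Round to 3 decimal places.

0.965

The sequences differ at 19 of 35 sites, so p = 19/35 ≈ 0.542857.
d = −(3/4) ln(1 − 4p/3) = −0.75 ln(1 − 0.723809) = −0.75 ln(0.276191)
  = −0.75 × (-1.286663) = 0.964997 substitutions/site.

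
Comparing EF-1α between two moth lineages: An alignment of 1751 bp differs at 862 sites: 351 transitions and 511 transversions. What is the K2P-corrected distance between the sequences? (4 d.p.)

P = 351/1751 ≈ 0.200457 and Q = 511/1751 ≈ 0.291833.
Under the Kimura two-parameter model, d = −½ ln(1 − 2P − Q) − ¼ ln(1 − 2Q).
1 − 2P − Q = 0.307253, giving −½ ln(0.307253) = 0.590042.
1 − 2Q = 0.416334, giving −¼ ln(0.416334) = 0.219067.
d = 0.590042 + 0.219067 = 0.809109.

0.8091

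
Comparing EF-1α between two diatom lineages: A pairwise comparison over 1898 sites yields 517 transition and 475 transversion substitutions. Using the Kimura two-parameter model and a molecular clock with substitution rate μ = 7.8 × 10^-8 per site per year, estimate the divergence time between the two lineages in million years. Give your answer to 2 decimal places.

P = 517/1898 ≈ 0.272392 and Q = 475/1898 ≈ 0.250263.
Under the Kimura two-parameter model, d = −½ ln(1 − 2P − Q) − ¼ ln(1 − 2Q).
1 − 2P − Q = 0.204953, giving −½ ln(0.204953) = 0.792487.
1 − 2Q = 0.499474, giving −¼ ln(0.499474) = 0.173550.
d = 0.792487 + 0.173550 = 0.966037.
Under a molecular clock d = 2μt, so t = d/(2μ) = 0.966037 / (2 × 7.8 × 10^-8) = 6.19 million years.

6.19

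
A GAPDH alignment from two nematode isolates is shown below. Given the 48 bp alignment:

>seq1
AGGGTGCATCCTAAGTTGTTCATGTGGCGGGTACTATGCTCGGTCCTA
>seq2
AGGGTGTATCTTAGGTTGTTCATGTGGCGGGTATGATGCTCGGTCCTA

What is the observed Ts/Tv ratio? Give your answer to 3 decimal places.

Transitions are A↔G and C↔T; transversions are all other mismatches.
Transitions: 4. Transversions: 1.
R = 4/1 = 4.000.

4.000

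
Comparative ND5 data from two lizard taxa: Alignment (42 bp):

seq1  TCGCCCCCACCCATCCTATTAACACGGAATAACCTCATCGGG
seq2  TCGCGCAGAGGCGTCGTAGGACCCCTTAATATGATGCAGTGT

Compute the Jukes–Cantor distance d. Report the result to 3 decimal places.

The sequences differ at 22 of 42 sites, so p = 22/42 ≈ 0.52381.
d = −(3/4) ln(1 − 4p/3) = −0.75 ln(1 − 0.698413) = −0.75 ln(0.301587)
  = −0.75 × (-1.198697) = 0.899023 substitutions/site.

0.899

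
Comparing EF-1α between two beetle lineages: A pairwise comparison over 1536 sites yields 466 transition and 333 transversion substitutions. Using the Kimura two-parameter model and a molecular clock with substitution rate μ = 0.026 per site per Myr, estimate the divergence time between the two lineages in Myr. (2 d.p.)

P = 466/1536 ≈ 0.303385 and Q = 333/1536 ≈ 0.216797.
Under the Kimura two-parameter model, d = −½ ln(1 − 2P − Q) − ¼ ln(1 − 2Q).
1 − 2P − Q = 0.176433, giving −½ ln(0.176433) = 0.867407.
1 − 2Q = 0.566406, giving −¼ ln(0.566406) = 0.142111.
d = 0.867407 + 0.142111 = 1.009518.
Under a molecular clock d = 2μt, so t = d/(2μ) = 1.009518 / (2 × 0.026) = 19.41 Myr.

19.41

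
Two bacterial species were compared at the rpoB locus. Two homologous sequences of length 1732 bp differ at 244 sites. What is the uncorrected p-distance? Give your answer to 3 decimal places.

p = 244/1732 = 0.140877… ≈ 0.141 (to 3 d.p.).

0.141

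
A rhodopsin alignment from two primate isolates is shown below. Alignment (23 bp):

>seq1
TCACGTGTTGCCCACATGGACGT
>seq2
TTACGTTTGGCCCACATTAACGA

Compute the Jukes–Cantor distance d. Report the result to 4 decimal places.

The sequences differ at 6 of 23 sites (2, 7, 9, 18, 19, 23), so p = 6/23 ≈ 0.26087.
d = −(3/4) ln(1 − 4p/3) = −0.75 ln(1 − 0.347827) = −0.75 ln(0.652173)
  = −0.75 × (-0.427445) = 0.320584 substitutions/site.

0.3206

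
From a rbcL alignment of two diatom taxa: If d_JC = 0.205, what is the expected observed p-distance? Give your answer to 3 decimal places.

0.179

p = (3/4)(1 − e^(−4d/3)) = 0.75 × (1 − e^(-0.273333)) = 0.75 × (1 − 0.760839) = 0.179371.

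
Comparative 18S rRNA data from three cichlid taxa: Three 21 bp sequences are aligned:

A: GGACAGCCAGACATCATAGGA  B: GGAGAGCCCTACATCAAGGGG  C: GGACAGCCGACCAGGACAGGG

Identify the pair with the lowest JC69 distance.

A–B: 6/21 differ, p = 0.286, d = 0.360.
A–C: 7/21 differ, p = 0.333, d = 0.441.
B–C: 8/21 differ, p = 0.381, d = 0.532.
The smallest distance is between A and B.

A and B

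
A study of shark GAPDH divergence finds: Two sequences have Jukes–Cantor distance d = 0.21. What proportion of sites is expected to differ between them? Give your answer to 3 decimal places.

p = (3/4)(1 − e^(−4d/3)) = 0.75 × (1 − e^(-0.28)) = 0.75 × (1 − 0.755784) = 0.183162.

0.183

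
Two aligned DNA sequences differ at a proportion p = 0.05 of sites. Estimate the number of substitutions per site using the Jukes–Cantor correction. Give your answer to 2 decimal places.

0.05

d = −(3/4) ln(1 − 4p/3) = −0.75 ln(1 − 0.066667) = −0.75 ln(0.933333)
  = −0.75 × (-0.068993) = 0.051745 substitutions/site.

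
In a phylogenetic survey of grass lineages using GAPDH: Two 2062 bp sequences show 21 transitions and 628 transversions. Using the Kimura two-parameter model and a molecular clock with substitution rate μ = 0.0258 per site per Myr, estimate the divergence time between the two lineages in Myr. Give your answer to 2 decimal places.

P = 21/2062 ≈ 0.010184 and Q = 628/2062 ≈ 0.304559.
Under the Kimura two-parameter model, d = −½ ln(1 − 2P − Q) − ¼ ln(1 − 2Q).
1 − 2P − Q = 0.675073, giving −½ ln(0.675073) = 0.196467.
1 − 2Q = 0.390882, giving −¼ ln(0.390882) = 0.234837.
d = 0.196467 + 0.234837 = 0.431304.
Under a molecular clock d = 2μt, so t = d/(2μ) = 0.431304 / (2 × 0.0258) = 8.36 Myr.

8.36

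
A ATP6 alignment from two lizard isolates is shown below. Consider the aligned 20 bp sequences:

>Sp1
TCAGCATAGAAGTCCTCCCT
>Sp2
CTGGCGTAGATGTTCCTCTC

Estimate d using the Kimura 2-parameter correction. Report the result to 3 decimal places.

Of 20 sites, 9 differences are transitions and 1 are transversions, so P = 9/20 = 0.45 and Q = 1/20 = 0.05.
Under the Kimura two-parameter model, d = −½ ln(1 − 2P − Q) − ¼ ln(1 − 2Q).
1 − 2P − Q = 0.05, giving −½ ln(0.05) = 1.497866.
1 − 2Q = 0.9, giving −¼ ln(0.9) = 0.026340.
d = 1.497866 + 0.026340 = 1.524206.

1.524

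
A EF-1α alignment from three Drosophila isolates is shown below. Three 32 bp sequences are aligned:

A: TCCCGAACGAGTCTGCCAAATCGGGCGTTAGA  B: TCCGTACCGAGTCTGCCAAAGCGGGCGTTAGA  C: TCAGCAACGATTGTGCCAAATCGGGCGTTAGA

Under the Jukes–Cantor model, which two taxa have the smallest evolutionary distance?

A–B: 4/32 differ, p = 0.125, d = 0.137.
A–C: 5/32 differ, p = 0.156, d = 0.175.
B–C: 6/32 differ, p = 0.188, d = 0.216.
The smallest distance is between A and B.

A and B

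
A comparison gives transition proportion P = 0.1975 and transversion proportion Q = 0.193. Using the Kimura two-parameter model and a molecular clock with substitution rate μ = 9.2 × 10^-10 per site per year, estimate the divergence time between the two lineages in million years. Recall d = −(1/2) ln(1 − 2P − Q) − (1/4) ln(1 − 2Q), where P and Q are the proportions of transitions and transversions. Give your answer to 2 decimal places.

307.23

Under the Kimura two-parameter model, d = −½ ln(1 − 2P − Q) − ¼ ln(1 − 2Q).
1 − 2P − Q = 0.412, giving −½ ln(0.412) = 0.443366.
1 − 2Q = 0.614, giving −¼ ln(0.614) = 0.121940.
d = 0.443366 + 0.121940 = 0.565306.
Under a molecular clock d = 2μt, so t = d/(2μ) = 0.565306 / (2 × 9.2 × 10^-10) = 307.23 million years.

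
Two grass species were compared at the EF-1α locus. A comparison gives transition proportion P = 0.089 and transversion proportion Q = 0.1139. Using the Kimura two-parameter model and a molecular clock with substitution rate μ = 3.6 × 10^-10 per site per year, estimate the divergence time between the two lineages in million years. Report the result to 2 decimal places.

329.46

Under the Kimura two-parameter model, d = −½ ln(1 − 2P − Q) − ¼ ln(1 − 2Q).
1 − 2P − Q = 0.7081, giving −½ ln(0.7081) = 0.172585.
1 − 2Q = 0.7722, giving −¼ ln(0.7722) = 0.064628.
d = 0.172585 + 0.064628 = 0.237213.
Under a molecular clock d = 2μt, so t = d/(2μ) = 0.237213 / (2 × 3.6 × 10^-10) = 329.46 million years.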